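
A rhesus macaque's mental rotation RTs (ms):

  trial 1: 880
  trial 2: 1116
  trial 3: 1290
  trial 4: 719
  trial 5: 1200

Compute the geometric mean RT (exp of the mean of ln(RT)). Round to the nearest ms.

ln(RT): 6.7799, 7.0175, 7.1624, 6.5779, 7.0901
Mean ln(RT) = 34.6278/5 = 6.92555
Geometric mean = exp(6.92555) = 1017.96 ms

1018 ms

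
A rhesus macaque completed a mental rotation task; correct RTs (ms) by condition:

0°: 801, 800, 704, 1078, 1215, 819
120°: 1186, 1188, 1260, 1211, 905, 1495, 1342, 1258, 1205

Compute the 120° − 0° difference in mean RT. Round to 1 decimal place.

324.9 ms

M(0°) = 5417/6 = 902.833
M(120°) = 11050/9 = 1227.778
Difference = 1227.778 − 902.833 = 324.944 ms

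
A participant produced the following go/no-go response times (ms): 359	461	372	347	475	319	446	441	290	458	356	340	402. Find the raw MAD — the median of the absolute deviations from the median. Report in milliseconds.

53 ms

Sorted: 290, 319, 340, 347, 356, 359, 372, 402, 441, 446, 458, 461, 475 → median = 372
|x − 372|: 13, 89, 0, 25, 103, 53, 74, 69, 82, 86, 16, 32, 30
Sorted deviations: 0, 13, 16, 25, 30, 32, 53, 69, 74, 82, 86, 89, 103 → MAD = 53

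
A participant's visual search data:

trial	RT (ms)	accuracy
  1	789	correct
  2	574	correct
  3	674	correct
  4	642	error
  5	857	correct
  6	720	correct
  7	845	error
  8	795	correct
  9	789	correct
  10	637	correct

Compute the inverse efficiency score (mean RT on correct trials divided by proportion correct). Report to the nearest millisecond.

Correct trials (n=8): 789, 574, 674, 857, 720, 795, 789, 637
Mean correct RT = 5835/8 = 729.3750 ms
Proportion correct = 8/10
IES = 729.3750 / (8/10) = 911.719 ms

912 ms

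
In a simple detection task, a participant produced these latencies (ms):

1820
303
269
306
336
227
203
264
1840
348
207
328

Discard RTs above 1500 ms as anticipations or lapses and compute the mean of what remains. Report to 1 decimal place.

279.1 ms

Excluded: 1820, 1840
Retained (n=10): Σ = 2791
Mean = 2791/10 = 279.1000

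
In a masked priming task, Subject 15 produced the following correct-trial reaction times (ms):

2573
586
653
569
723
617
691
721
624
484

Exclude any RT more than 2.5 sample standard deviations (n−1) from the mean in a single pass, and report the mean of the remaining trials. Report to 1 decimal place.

n = 10, ΣRT = 8241, M = 824.100
Σ(x−M)² = 3446858.90; s = √(3446858.90/9) = 618.857
Cutoffs: 824.100 ± 2.5·618.857 → [-723.0, 2371.2]
Outside: 2573 → excluded.
Retained (n=9): Σ = 5668, mean = 5668/9 = 629.778

629.8 ms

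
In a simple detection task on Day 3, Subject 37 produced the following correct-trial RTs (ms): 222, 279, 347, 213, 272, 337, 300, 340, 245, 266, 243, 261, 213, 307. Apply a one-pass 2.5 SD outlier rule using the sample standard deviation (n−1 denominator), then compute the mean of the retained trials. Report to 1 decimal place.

n = 14, ΣRT = 3845, M = 274.643
Σ(x−M)² = 27623.21; s = √(27623.21/13) = 46.096
Cutoffs: 274.643 ± 2.5·46.096 → [159.4, 389.9]
No RTs fall outside the cutoffs; all 14 retained. Mean = 3845/14 = 274.643

274.6 ms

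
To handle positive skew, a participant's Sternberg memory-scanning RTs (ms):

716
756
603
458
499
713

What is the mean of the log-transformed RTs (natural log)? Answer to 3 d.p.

ln(RT): 6.5737, 6.6280, 6.4019, 6.1269, 6.2126, 6.5695
Σ ln(RT) = 38.5126
Mean = 38.5126/6 = 6.41877

6.419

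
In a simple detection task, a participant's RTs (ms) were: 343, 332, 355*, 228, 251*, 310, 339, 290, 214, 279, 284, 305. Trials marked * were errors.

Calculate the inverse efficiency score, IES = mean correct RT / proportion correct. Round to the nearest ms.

351 ms

Correct trials (n=10): 343, 332, 228, 310, 339, 290, 214, 279, 284, 305
Mean correct RT = 2924/10 = 292.4000 ms
Proportion correct = 10/12
IES = 292.4000 / (10/12) = 350.880 ms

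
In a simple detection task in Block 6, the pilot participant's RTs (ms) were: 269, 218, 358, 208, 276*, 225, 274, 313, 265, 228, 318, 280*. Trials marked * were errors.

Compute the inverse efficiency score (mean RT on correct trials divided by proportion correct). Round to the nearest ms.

Correct trials (n=10): 269, 218, 358, 208, 225, 274, 313, 265, 228, 318
Mean correct RT = 2676/10 = 267.6000 ms
Proportion correct = 10/12
IES = 267.6000 / (10/12) = 321.120 ms

321 ms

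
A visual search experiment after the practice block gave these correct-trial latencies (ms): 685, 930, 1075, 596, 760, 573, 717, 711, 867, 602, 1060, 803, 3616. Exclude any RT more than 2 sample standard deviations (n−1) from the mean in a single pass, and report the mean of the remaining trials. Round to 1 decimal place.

781.6 ms

n = 13, ΣRT = 12995, M = 999.615
Σ(x−M)² = 7738461.08; s = √(7738461.08/12) = 803.039
Cutoffs: 999.615 ± 2·803.039 → [-606.5, 2605.7]
Outside: 3616 → excluded.
Retained (n=12): Σ = 9379, mean = 9379/12 = 781.583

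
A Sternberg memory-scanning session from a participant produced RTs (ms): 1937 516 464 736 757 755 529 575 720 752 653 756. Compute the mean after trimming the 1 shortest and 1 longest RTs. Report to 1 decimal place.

674.9 ms

Sorted: 464, 516, 529, 575, 653, 720, 736, 752, 755, 756, 757, 1937
Drop lowest 1 (464) and highest 1 (1937)
Remaining (n=10): Σ = 6749, mean = 6749/10 = 674.900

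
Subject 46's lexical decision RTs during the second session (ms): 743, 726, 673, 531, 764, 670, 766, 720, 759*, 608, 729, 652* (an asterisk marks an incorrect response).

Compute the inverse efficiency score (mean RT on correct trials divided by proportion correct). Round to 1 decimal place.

Correct trials (n=10): 743, 726, 673, 531, 764, 670, 766, 720, 608, 729
Mean correct RT = 6930/10 = 693.0000 ms
Proportion correct = 10/12
IES = 693.0000 / (10/12) = 831.600 ms

831.6 ms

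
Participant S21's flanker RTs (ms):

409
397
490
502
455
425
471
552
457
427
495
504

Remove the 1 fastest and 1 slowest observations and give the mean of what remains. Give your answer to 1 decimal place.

463.5 ms

Sorted: 397, 409, 425, 427, 455, 457, 471, 490, 495, 502, 504, 552
Drop lowest 1 (397) and highest 1 (552)
Remaining (n=10): Σ = 4635, mean = 4635/10 = 463.500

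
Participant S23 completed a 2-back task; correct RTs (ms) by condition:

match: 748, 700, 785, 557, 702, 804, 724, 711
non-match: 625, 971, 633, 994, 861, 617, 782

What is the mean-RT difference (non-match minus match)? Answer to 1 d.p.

66.9 ms

M(match) = 5731/8 = 716.375
M(non-match) = 5483/7 = 783.286
Difference = 783.286 − 716.375 = 66.911 ms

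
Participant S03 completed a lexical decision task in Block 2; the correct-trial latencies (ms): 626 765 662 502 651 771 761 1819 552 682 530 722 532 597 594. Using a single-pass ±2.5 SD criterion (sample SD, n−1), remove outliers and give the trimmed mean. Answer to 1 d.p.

n = 15, ΣRT = 10766, M = 717.733
Σ(x−M)² = 1410636.93; s = √(1410636.93/14) = 317.427
Cutoffs: 717.733 ± 2.5·317.427 → [-75.8, 1511.3]
Outside: 1819 → excluded.
Retained (n=14): Σ = 8947, mean = 8947/14 = 639.071

639.1 ms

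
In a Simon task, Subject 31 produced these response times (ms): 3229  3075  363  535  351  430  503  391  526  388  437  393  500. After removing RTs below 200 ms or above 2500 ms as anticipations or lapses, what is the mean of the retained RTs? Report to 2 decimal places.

Excluded: 3075, 3229
Retained (n=11): Σ = 4817
Mean = 4817/11 = 437.9091

437.91 ms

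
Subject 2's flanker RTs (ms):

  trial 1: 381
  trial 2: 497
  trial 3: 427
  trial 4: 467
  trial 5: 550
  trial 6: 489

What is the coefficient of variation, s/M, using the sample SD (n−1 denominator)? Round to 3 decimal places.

0.125

n = 6, Σ = 2811, M = 468.5000
Σ(x−M)² = 17255.500; s = √(17255.500/5) = 58.7461
CV = 58.7461 / 468.5000 = 0.12539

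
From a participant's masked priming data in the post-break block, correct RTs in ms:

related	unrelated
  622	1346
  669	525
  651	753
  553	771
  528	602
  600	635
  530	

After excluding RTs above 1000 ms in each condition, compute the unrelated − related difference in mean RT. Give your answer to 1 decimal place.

unrelated: exclude 1346
M(related) = 4153/7 = 593.286
M(unrelated) = 3286/5 = 657.200
Difference = 657.200 − 593.286 = 63.914 ms

63.9 ms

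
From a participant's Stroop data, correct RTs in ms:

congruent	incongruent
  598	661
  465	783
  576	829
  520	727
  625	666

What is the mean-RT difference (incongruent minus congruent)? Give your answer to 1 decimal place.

M(congruent) = 2784/5 = 556.800
M(incongruent) = 3666/5 = 733.200
Difference = 733.200 − 556.800 = 176.400 ms

176.4 ms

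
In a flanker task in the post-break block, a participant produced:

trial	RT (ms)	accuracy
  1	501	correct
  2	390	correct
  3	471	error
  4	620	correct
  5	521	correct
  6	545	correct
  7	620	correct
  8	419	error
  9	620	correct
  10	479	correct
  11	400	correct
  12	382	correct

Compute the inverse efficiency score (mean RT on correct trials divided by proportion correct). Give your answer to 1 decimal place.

609.4 ms

Correct trials (n=10): 501, 390, 620, 521, 545, 620, 620, 479, 400, 382
Mean correct RT = 5078/10 = 507.8000 ms
Proportion correct = 10/12
IES = 507.8000 / (10/12) = 609.360 ms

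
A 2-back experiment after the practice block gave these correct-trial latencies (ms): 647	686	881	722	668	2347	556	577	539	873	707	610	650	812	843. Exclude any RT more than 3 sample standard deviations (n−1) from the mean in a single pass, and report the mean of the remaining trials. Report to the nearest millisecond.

n = 15, ΣRT = 12118, M = 807.867
Σ(x−M)² = 2710711.73; s = √(2710711.73/14) = 440.025
Cutoffs: 807.867 ± 3·440.025 → [-512.2, 2127.9]
Outside: 2347 → excluded.
Retained (n=14): Σ = 9771, mean = 9771/14 = 697.929

698 ms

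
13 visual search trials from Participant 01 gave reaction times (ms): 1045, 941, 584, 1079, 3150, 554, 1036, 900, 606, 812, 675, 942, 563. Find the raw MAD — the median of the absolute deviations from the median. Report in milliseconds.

179 ms

Sorted: 554, 563, 584, 606, 675, 812, 900, 941, 942, 1036, 1045, 1079, 3150 → median = 900
|x − 900|: 145, 41, 316, 179, 2250, 346, 136, 0, 294, 88, 225, 42, 337
Sorted deviations: 0, 41, 42, 88, 136, 145, 179, 225, 294, 316, 337, 346, 2250 → MAD = 179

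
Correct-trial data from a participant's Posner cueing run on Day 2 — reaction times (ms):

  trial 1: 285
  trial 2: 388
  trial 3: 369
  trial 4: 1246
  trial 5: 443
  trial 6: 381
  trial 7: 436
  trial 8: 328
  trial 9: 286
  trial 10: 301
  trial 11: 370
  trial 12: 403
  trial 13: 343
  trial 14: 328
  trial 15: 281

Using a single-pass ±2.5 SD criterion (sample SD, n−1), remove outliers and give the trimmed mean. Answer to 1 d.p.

353.0 ms

n = 15, ΣRT = 6188, M = 412.533
Σ(x−M)² = 782679.73; s = √(782679.73/14) = 236.444
Cutoffs: 412.533 ± 2.5·236.444 → [-178.6, 1003.6]
Outside: 1246 → excluded.
Retained (n=14): Σ = 4942, mean = 4942/14 = 353.000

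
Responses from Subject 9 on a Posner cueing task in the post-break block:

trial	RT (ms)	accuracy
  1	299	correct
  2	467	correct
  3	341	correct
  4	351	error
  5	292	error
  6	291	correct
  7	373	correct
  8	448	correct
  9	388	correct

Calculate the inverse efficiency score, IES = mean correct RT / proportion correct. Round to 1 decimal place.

478.8 ms

Correct trials (n=7): 299, 467, 341, 291, 373, 448, 388
Mean correct RT = 2607/7 = 372.4286 ms
Proportion correct = 7/9
IES = 372.4286 / (7/9) = 478.837 ms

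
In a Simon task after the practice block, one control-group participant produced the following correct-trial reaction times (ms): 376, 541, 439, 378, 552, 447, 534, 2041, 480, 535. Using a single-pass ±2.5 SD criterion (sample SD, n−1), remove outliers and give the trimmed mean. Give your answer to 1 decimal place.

475.8 ms

n = 10, ΣRT = 6323, M = 632.300
Σ(x−M)² = 2243604.10; s = √(2243604.10/9) = 499.289
Cutoffs: 632.300 ± 2.5·499.289 → [-615.9, 1880.5]
Outside: 2041 → excluded.
Retained (n=9): Σ = 4282, mean = 4282/9 = 475.778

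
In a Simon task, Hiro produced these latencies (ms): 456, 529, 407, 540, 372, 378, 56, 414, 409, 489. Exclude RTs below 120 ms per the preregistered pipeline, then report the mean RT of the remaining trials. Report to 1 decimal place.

Excluded: 56
Retained (n=9): Σ = 3994
Mean = 3994/9 = 443.7778

443.8 ms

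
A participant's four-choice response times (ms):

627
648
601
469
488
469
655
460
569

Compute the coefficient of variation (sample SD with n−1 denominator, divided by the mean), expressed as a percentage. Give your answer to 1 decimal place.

n = 9, Σ = 4986, M = 554.0000
Σ(x−M)² = 54442.000; s = √(54442.000/8) = 82.4939
CV = 82.4939 / 554.0000 = 0.14891 = 14.891%

14.9%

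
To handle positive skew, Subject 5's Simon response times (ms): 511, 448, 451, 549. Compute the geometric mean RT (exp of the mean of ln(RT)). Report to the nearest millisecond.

ln(RT): 6.2364, 6.1048, 6.1115, 6.3081
Mean ln(RT) = 24.7607/4 = 6.19018
Geometric mean = exp(6.19018) = 487.93 ms

488 ms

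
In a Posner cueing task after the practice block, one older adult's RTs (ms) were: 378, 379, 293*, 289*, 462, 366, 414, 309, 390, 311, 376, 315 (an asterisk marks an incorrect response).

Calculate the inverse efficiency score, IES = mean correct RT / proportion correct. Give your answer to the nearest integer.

Correct trials (n=10): 378, 379, 462, 366, 414, 309, 390, 311, 376, 315
Mean correct RT = 3700/10 = 370.0000 ms
Proportion correct = 10/12
IES = 370.0000 / (10/12) = 444.000 ms

444 ms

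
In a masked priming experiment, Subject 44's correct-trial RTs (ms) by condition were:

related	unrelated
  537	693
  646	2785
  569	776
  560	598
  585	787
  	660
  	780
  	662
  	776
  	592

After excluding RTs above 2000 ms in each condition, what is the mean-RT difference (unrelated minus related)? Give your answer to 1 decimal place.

unrelated: exclude 2785
M(related) = 2897/5 = 579.400
M(unrelated) = 6324/9 = 702.667
Difference = 702.667 − 579.400 = 123.267 ms

123.3 ms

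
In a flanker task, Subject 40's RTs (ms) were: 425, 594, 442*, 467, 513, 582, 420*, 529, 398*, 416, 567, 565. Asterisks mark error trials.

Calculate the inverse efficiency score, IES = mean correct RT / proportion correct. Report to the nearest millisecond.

690 ms

Correct trials (n=9): 425, 594, 467, 513, 582, 529, 416, 567, 565
Mean correct RT = 4658/9 = 517.5556 ms
Proportion correct = 9/12
IES = 517.5556 / (9/12) = 690.074 ms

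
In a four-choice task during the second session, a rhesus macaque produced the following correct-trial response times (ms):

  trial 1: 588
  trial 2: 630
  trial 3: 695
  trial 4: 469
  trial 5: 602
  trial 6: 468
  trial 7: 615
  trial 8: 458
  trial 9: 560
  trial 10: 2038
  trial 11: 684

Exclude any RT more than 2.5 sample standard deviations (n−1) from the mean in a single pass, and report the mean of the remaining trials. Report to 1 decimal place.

576.9 ms

n = 11, ΣRT = 7807, M = 709.727
Σ(x−M)² = 2009106.18; s = √(2009106.18/10) = 448.231
Cutoffs: 709.727 ± 2.5·448.231 → [-410.8, 1830.3]
Outside: 2038 → excluded.
Retained (n=10): Σ = 5769, mean = 5769/10 = 576.900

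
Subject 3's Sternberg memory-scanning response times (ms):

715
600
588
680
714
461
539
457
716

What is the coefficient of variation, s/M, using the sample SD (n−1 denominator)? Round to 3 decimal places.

0.174

n = 9, Σ = 5470, M = 607.7778
Σ(x−M)² = 89167.556; s = √(89167.556/8) = 105.5744
CV = 105.5744 / 607.7778 = 0.17371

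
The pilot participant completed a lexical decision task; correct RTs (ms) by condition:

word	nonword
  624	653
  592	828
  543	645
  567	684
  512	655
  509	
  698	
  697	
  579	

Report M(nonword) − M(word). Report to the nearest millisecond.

102 ms

M(word) = 5321/9 = 591.222
M(nonword) = 3465/5 = 693.000
Difference = 693.000 − 591.222 = 101.778 ms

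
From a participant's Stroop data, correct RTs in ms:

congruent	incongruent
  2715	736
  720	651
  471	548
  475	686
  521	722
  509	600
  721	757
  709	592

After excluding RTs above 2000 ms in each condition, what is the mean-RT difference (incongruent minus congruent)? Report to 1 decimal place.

72.1 ms

congruent: exclude 2715
M(congruent) = 4126/7 = 589.429
M(incongruent) = 5292/8 = 661.500
Difference = 661.500 − 589.429 = 72.071 ms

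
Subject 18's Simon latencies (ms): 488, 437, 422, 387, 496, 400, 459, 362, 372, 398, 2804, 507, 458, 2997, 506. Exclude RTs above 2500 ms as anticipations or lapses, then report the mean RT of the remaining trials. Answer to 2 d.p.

437.85 ms

Excluded: 2804, 2997
Retained (n=13): Σ = 5692
Mean = 5692/13 = 437.8462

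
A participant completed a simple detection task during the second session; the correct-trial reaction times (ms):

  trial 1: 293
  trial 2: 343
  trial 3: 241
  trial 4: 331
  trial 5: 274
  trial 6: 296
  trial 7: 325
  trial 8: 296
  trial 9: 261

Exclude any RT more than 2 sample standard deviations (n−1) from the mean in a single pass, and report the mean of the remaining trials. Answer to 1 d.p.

n = 9, ΣRT = 2660, M = 295.556
Σ(x−M)² = 9016.22; s = √(9016.22/8) = 33.571
Cutoffs: 295.556 ± 2·33.571 → [228.4, 362.7]
No RTs fall outside the cutoffs; all 9 retained. Mean = 2660/9 = 295.556

295.6 ms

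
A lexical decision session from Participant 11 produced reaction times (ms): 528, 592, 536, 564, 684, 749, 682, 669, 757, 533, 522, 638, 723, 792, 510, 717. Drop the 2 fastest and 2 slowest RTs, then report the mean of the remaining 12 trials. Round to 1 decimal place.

Sorted: 510, 522, 528, 533, 536, 564, 592, 638, 669, 682, 684, 717, 723, 749, 757, 792
Drop lowest 2 (510, 522) and highest 2 (757, 792)
Remaining (n=12): Σ = 7615, mean = 7615/12 = 634.583

634.6 ms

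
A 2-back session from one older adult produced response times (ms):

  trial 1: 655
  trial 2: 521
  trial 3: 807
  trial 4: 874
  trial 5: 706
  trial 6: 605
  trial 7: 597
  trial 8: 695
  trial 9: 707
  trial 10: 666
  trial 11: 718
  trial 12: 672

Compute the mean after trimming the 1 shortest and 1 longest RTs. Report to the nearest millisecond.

683 ms

Sorted: 521, 597, 605, 655, 666, 672, 695, 706, 707, 718, 807, 874
Drop lowest 1 (521) and highest 1 (874)
Remaining (n=10): Σ = 6828, mean = 6828/10 = 682.800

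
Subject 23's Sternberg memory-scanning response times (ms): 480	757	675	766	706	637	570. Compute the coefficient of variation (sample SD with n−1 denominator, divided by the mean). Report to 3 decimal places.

0.157

n = 7, Σ = 4591, M = 655.8571
Σ(x−M)² = 63894.857; s = √(63894.857/6) = 103.1947
CV = 103.1947 / 655.8571 = 0.15734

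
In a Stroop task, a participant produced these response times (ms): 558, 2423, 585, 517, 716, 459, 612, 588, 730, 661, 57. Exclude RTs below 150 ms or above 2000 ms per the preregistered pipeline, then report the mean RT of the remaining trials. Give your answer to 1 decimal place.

602.9 ms

Excluded: 57, 2423
Retained (n=9): Σ = 5426
Mean = 5426/9 = 602.8889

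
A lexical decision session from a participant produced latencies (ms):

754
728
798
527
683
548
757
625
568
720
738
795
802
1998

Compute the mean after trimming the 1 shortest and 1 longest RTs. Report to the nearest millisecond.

Sorted: 527, 548, 568, 625, 683, 720, 728, 738, 754, 757, 795, 798, 802, 1998
Drop lowest 1 (527) and highest 1 (1998)
Remaining (n=12): Σ = 8516, mean = 8516/12 = 709.667

710 ms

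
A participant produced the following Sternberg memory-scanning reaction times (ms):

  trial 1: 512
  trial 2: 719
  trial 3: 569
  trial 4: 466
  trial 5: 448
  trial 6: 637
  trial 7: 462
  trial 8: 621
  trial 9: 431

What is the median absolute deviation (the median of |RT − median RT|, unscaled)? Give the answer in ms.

64 ms

Sorted: 431, 448, 462, 466, 512, 569, 621, 637, 719 → median = 512
|x − 512|: 0, 207, 57, 46, 64, 125, 50, 109, 81
Sorted deviations: 0, 46, 50, 57, 64, 81, 109, 125, 207 → MAD = 64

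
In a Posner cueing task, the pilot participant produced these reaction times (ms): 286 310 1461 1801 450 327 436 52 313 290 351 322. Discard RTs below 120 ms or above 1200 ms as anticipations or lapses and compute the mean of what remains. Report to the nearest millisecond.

Excluded: 52, 1461, 1801
Retained (n=9): Σ = 3085
Mean = 3085/9 = 342.7778

343 ms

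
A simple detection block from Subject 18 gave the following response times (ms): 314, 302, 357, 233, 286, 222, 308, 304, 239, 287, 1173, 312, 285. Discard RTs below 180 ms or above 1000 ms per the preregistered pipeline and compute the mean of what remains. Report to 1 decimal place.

287.4 ms

Excluded: 1173
Retained (n=12): Σ = 3449
Mean = 3449/12 = 287.4167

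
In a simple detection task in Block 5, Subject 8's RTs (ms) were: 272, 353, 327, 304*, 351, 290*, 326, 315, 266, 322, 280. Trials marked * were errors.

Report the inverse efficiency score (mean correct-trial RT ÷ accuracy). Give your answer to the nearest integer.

382 ms

Correct trials (n=9): 272, 353, 327, 351, 326, 315, 266, 322, 280
Mean correct RT = 2812/9 = 312.4444 ms
Proportion correct = 9/11
IES = 312.4444 / (9/11) = 381.877 ms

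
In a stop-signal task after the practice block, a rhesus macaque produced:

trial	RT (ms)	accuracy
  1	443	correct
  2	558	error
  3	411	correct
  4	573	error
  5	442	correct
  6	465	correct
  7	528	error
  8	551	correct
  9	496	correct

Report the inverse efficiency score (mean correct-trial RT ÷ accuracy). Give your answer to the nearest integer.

Correct trials (n=6): 443, 411, 442, 465, 551, 496
Mean correct RT = 2808/6 = 468.0000 ms
Proportion correct = 6/9
IES = 468.0000 / (6/9) = 702.000 ms

702 ms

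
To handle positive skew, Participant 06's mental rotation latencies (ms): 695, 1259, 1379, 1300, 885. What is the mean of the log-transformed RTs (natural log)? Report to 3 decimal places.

6.973

ln(RT): 6.5439, 7.1381, 7.2291, 7.1701, 6.7856
Σ ln(RT) = 34.8668
Mean = 34.8668/5 = 6.97336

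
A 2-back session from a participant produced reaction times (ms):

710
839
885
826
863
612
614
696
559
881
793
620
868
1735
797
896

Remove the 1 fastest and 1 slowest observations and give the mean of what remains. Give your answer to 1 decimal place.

Sorted: 559, 612, 614, 620, 696, 710, 793, 797, 826, 839, 863, 868, 881, 885, 896, 1735
Drop lowest 1 (559) and highest 1 (1735)
Remaining (n=14): Σ = 10900, mean = 10900/14 = 778.571

778.6 ms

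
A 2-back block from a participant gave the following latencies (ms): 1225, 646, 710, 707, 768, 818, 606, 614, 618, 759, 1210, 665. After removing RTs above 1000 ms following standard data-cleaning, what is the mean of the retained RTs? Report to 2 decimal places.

Excluded: 1210, 1225
Retained (n=10): Σ = 6911
Mean = 6911/10 = 691.1000

691.10 ms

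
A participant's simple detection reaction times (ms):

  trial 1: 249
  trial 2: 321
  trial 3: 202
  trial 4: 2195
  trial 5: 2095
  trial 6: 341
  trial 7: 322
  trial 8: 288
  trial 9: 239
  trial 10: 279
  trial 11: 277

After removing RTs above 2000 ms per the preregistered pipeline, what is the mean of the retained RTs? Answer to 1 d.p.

Excluded: 2095, 2195
Retained (n=9): Σ = 2518
Mean = 2518/9 = 279.7778

279.8 ms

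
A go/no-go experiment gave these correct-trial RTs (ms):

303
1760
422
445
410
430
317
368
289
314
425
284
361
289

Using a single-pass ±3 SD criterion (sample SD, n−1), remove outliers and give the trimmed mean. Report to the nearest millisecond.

358 ms

n = 14, ΣRT = 6417, M = 458.357
Σ(x−M)² = 1870393.21; s = √(1870393.21/13) = 379.310
Cutoffs: 458.357 ± 3·379.310 → [-679.6, 1596.3]
Outside: 1760 → excluded.
Retained (n=13): Σ = 4657, mean = 4657/13 = 358.231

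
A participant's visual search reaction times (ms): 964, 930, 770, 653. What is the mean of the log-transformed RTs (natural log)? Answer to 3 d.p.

6.709

ln(RT): 6.8711, 6.8352, 6.6464, 6.4816
Σ ln(RT) = 26.8342
Mean = 26.8342/4 = 6.70856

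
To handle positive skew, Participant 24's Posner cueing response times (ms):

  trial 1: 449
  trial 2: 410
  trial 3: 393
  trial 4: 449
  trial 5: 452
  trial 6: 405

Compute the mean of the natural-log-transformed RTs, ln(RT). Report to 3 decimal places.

ln(RT): 6.1070, 6.0162, 5.9738, 6.1070, 6.1137, 6.0039
Σ ln(RT) = 36.3216
Mean = 36.3216/6 = 6.05360

6.054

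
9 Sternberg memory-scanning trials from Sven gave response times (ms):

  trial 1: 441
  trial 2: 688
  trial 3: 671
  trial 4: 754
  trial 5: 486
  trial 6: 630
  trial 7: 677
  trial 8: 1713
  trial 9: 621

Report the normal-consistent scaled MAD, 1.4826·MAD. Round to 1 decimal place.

74.1 ms

Sorted: 441, 486, 621, 630, 671, 677, 688, 754, 1713 → median = 671
|x − 671| sorted: 0, 6, 17, 41, 50, 83, 185, 230, 1042 → MAD = 50
Robust SD ≈ 1.4826 × 50 = 74.130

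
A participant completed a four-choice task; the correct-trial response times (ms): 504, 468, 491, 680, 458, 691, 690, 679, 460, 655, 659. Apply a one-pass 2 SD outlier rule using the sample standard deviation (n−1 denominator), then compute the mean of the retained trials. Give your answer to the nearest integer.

n = 11, ΣRT = 6435, M = 585.000
Σ(x−M)² = 111338.00; s = √(111338.00/10) = 105.517
Cutoffs: 585.000 ± 2·105.517 → [374.0, 796.0]
No RTs fall outside the cutoffs; all 11 retained. Mean = 6435/11 = 585.000

585 ms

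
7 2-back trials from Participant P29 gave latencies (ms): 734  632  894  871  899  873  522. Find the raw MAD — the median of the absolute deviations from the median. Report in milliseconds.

Sorted: 522, 632, 734, 871, 873, 894, 899 → median = 871
|x − 871|: 137, 239, 23, 0, 28, 2, 349
Sorted deviations: 0, 2, 23, 28, 137, 239, 349 → MAD = 28

28 ms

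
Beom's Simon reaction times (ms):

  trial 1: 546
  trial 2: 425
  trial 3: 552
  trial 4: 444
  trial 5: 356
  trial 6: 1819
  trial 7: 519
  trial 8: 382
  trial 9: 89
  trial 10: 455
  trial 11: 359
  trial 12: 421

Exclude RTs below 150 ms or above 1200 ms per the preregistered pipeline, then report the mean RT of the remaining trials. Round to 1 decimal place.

445.9 ms

Excluded: 89, 1819
Retained (n=10): Σ = 4459
Mean = 4459/10 = 445.9000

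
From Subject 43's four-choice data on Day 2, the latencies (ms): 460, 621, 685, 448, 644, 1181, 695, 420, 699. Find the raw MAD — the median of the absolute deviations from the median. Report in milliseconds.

55 ms

Sorted: 420, 448, 460, 621, 644, 685, 695, 699, 1181 → median = 644
|x − 644|: 184, 23, 41, 196, 0, 537, 51, 224, 55
Sorted deviations: 0, 23, 41, 51, 55, 184, 196, 224, 537 → MAD = 55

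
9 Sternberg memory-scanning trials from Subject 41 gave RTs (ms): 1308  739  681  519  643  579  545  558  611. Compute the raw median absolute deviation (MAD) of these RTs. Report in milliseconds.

66 ms

Sorted: 519, 545, 558, 579, 611, 643, 681, 739, 1308 → median = 611
|x − 611|: 697, 128, 70, 92, 32, 32, 66, 53, 0
Sorted deviations: 0, 32, 32, 53, 66, 70, 92, 128, 697 → MAD = 66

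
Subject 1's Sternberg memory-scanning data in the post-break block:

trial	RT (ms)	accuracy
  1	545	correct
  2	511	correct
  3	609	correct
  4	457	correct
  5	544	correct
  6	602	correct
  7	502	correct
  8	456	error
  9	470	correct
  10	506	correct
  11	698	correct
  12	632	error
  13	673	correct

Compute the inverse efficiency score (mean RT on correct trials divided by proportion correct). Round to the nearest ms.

657 ms

Correct trials (n=11): 545, 511, 609, 457, 544, 602, 502, 470, 506, 698, 673
Mean correct RT = 6117/11 = 556.0909 ms
Proportion correct = 11/13
IES = 556.0909 / (11/13) = 657.198 ms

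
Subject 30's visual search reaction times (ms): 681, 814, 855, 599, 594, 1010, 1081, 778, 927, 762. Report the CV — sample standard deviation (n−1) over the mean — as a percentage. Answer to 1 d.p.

20.2%

n = 10, Σ = 8101, M = 810.1000
Σ(x−M)² = 240316.900; s = √(240316.900/9) = 163.4071
CV = 163.4071 / 810.1000 = 0.20171 = 20.171%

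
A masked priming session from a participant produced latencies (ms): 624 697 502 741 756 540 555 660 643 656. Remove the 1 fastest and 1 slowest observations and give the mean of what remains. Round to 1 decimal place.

639.5 ms

Sorted: 502, 540, 555, 624, 643, 656, 660, 697, 741, 756
Drop lowest 1 (502) and highest 1 (756)
Remaining (n=8): Σ = 5116, mean = 5116/8 = 639.500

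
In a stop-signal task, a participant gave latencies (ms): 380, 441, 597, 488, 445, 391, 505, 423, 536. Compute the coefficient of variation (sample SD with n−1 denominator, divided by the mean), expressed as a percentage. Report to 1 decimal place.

n = 9, Σ = 4206, M = 467.3333
Σ(x−M)² = 39986.000; s = √(39986.000/8) = 70.6983
CV = 70.6983 / 467.3333 = 0.15128 = 15.128%

15.1%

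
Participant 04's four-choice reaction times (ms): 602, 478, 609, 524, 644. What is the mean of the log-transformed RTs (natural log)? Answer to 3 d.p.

6.342

ln(RT): 6.4003, 6.1696, 6.4118, 6.2615, 6.4677
Σ ln(RT) = 31.7109
Mean = 31.7109/5 = 6.34218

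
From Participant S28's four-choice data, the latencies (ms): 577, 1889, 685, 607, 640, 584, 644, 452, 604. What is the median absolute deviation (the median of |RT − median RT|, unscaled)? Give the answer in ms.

33 ms

Sorted: 452, 577, 584, 604, 607, 640, 644, 685, 1889 → median = 607
|x − 607|: 30, 1282, 78, 0, 33, 23, 37, 155, 3
Sorted deviations: 0, 3, 23, 30, 33, 37, 78, 155, 1282 → MAD = 33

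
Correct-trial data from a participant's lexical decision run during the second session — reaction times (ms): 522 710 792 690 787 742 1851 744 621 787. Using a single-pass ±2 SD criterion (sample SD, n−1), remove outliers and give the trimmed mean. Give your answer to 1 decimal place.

n = 10, ΣRT = 8246, M = 824.600
Σ(x−M)² = 1234976.40; s = √(1234976.40/9) = 370.432
Cutoffs: 824.600 ± 2·370.432 → [83.7, 1565.5]
Outside: 1851 → excluded.
Retained (n=9): Σ = 6395, mean = 6395/9 = 710.556

710.6 ms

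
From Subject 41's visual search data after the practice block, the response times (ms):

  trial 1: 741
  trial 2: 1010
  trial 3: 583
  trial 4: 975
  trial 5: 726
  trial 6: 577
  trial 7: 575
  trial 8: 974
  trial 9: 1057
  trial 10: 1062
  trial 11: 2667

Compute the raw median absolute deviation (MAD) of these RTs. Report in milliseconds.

Sorted: 575, 577, 583, 726, 741, 974, 975, 1010, 1057, 1062, 2667 → median = 974
|x − 974|: 233, 36, 391, 1, 248, 397, 399, 0, 83, 88, 1693
Sorted deviations: 0, 1, 36, 83, 88, 233, 248, 391, 397, 399, 1693 → MAD = 233

233 ms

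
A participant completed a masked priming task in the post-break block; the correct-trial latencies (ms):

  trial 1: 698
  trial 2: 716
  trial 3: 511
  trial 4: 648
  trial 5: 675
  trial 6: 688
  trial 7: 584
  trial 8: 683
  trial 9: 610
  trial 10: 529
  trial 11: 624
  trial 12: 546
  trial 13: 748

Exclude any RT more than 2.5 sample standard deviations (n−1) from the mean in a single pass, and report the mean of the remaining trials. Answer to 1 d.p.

n = 13, ΣRT = 8260, M = 635.385
Σ(x−M)² = 68059.08; s = √(68059.08/12) = 75.310
Cutoffs: 635.385 ± 2.5·75.310 → [447.1, 823.7]
No RTs fall outside the cutoffs; all 13 retained. Mean = 8260/13 = 635.385

635.4 ms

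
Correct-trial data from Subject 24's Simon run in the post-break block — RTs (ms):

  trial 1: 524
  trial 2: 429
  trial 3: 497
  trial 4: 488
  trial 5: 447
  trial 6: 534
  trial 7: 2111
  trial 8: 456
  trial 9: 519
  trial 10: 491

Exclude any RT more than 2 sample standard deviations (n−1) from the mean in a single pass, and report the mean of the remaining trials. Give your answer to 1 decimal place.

n = 10, ΣRT = 6496, M = 649.600
Σ(x−M)² = 2383632.40; s = √(2383632.40/9) = 514.634
Cutoffs: 649.600 ± 2·514.634 → [-379.7, 1678.9]
Outside: 2111 → excluded.
Retained (n=9): Σ = 4385, mean = 4385/9 = 487.222

487.2 ms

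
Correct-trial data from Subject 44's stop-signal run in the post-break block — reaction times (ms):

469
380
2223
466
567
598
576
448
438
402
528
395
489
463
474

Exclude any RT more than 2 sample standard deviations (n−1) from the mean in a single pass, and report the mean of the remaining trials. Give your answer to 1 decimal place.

478.1 ms

n = 15, ΣRT = 8916, M = 594.400
Σ(x−M)² = 2901571.60; s = √(2901571.60/14) = 455.253
Cutoffs: 594.400 ± 2·455.253 → [-316.1, 1504.9]
Outside: 2223 → excluded.
Retained (n=14): Σ = 6693, mean = 6693/14 = 478.071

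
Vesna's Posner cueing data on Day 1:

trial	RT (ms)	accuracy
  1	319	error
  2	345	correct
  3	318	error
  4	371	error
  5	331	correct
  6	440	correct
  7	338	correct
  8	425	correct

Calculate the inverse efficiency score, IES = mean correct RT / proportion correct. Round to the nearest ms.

601 ms

Correct trials (n=5): 345, 331, 440, 338, 425
Mean correct RT = 1879/5 = 375.8000 ms
Proportion correct = 5/8
IES = 375.8000 / (5/8) = 601.280 ms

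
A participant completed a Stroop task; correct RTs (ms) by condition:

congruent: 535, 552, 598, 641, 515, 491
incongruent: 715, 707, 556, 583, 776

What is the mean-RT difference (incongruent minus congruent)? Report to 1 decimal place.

M(congruent) = 3332/6 = 555.333
M(incongruent) = 3337/5 = 667.400
Difference = 667.400 − 555.333 = 112.067 ms

112.1 ms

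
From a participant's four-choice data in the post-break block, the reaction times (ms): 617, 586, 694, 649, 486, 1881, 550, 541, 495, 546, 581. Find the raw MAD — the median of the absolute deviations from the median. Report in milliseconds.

40 ms

Sorted: 486, 495, 541, 546, 550, 581, 586, 617, 649, 694, 1881 → median = 581
|x − 581|: 36, 5, 113, 68, 95, 1300, 31, 40, 86, 35, 0
Sorted deviations: 0, 5, 31, 35, 36, 40, 68, 86, 95, 113, 1300 → MAD = 40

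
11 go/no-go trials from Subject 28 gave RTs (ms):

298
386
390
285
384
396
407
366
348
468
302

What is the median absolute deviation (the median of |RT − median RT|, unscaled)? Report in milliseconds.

23 ms

Sorted: 285, 298, 302, 348, 366, 384, 386, 390, 396, 407, 468 → median = 384
|x − 384|: 86, 2, 6, 99, 0, 12, 23, 18, 36, 84, 82
Sorted deviations: 0, 2, 6, 12, 18, 23, 36, 82, 84, 86, 99 → MAD = 23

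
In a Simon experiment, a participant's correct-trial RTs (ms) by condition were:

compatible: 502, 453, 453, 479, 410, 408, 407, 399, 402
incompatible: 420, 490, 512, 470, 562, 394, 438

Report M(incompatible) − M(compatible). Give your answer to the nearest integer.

M(compatible) = 3913/9 = 434.778
M(incompatible) = 3286/7 = 469.429
Difference = 469.429 − 434.778 = 34.651 ms

35 ms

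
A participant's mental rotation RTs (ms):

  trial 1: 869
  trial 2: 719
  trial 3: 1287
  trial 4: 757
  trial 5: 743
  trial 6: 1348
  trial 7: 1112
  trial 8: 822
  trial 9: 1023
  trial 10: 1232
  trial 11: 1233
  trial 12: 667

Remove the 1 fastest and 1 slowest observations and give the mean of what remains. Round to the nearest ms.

980 ms

Sorted: 667, 719, 743, 757, 822, 869, 1023, 1112, 1232, 1233, 1287, 1348
Drop lowest 1 (667) and highest 1 (1348)
Remaining (n=10): Σ = 9797, mean = 9797/10 = 979.700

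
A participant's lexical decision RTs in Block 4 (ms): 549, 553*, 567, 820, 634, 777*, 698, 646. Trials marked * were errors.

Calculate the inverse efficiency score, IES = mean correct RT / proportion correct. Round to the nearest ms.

870 ms

Correct trials (n=6): 549, 567, 820, 634, 698, 646
Mean correct RT = 3914/6 = 652.3333 ms
Proportion correct = 6/8
IES = 652.3333 / (6/8) = 869.778 ms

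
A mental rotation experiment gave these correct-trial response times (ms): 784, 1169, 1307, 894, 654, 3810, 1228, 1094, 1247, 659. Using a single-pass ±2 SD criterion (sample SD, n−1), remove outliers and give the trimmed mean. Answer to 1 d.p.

n = 10, ΣRT = 12846, M = 1284.600
Σ(x−M)² = 7624656.40; s = √(7624656.40/9) = 920.426
Cutoffs: 1284.600 ± 2·920.426 → [-556.3, 3125.5]
Outside: 3810 → excluded.
Retained (n=9): Σ = 9036, mean = 9036/9 = 1004.000

1004.0 ms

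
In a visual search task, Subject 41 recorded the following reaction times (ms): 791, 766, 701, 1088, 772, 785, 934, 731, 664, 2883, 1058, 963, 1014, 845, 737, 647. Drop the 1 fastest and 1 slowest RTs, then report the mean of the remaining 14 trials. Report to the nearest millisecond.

Sorted: 647, 664, 701, 731, 737, 766, 772, 785, 791, 845, 934, 963, 1014, 1058, 1088, 2883
Drop lowest 1 (647) and highest 1 (2883)
Remaining (n=14): Σ = 11849, mean = 11849/14 = 846.357

846 ms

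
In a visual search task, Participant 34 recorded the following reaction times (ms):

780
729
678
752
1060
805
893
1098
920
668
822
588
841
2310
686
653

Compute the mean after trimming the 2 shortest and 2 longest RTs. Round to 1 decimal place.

Sorted: 588, 653, 668, 678, 686, 729, 752, 780, 805, 822, 841, 893, 920, 1060, 1098, 2310
Drop lowest 2 (588, 653) and highest 2 (1098, 2310)
Remaining (n=12): Σ = 9634, mean = 9634/12 = 802.833

802.8 ms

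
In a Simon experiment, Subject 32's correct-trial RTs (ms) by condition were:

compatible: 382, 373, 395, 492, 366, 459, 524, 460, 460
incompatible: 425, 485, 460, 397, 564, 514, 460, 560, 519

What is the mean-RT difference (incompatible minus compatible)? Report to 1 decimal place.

52.6 ms

M(compatible) = 3911/9 = 434.556
M(incompatible) = 4384/9 = 487.111
Difference = 487.111 − 434.556 = 52.556 ms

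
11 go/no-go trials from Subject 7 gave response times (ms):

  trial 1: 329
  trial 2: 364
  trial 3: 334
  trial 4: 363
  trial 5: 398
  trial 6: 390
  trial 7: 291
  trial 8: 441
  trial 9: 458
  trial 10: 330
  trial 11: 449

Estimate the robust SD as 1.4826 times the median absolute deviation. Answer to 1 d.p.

50.4 ms

Sorted: 291, 329, 330, 334, 363, 364, 390, 398, 441, 449, 458 → median = 364
|x − 364| sorted: 0, 1, 26, 30, 34, 34, 35, 73, 77, 85, 94 → MAD = 34
Robust SD ≈ 1.4826 × 34 = 50.408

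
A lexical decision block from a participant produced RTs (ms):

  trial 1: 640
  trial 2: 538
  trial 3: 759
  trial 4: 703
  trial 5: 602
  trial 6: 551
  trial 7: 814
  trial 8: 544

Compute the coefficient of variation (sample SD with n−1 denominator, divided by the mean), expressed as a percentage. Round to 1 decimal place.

n = 8, Σ = 5151, M = 643.8750
Σ(x−M)² = 77270.875; s = √(77270.875/7) = 105.0652
CV = 105.0652 / 643.8750 = 0.16318 = 16.318%

16.3%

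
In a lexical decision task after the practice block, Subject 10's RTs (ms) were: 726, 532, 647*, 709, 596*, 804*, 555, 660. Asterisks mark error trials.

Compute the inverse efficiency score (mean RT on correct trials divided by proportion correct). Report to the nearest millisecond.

Correct trials (n=5): 726, 532, 709, 555, 660
Mean correct RT = 3182/5 = 636.4000 ms
Proportion correct = 5/8
IES = 636.4000 / (5/8) = 1018.240 ms

1018 ms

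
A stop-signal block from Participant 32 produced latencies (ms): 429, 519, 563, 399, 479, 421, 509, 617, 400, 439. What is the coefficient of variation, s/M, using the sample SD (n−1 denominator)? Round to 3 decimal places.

n = 10, Σ = 4775, M = 477.5000
Σ(x−M)² = 48682.500; s = √(48682.500/9) = 73.5470
CV = 73.5470 / 477.5000 = 0.15403

0.154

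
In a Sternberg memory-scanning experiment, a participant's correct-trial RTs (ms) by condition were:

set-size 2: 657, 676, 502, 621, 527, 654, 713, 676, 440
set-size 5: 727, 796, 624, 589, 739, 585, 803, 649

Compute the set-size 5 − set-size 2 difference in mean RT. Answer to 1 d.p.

M(set-size 2) = 5466/9 = 607.333
M(set-size 5) = 5512/8 = 689.000
Difference = 689.000 − 607.333 = 81.667 ms

81.7 ms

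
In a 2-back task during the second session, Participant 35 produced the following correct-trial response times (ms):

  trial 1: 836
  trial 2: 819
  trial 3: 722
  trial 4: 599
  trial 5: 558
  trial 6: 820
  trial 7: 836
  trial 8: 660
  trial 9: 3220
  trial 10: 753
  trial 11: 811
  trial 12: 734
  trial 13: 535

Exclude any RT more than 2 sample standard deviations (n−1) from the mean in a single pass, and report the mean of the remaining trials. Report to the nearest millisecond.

724 ms

n = 13, ΣRT = 11903, M = 915.615
Σ(x−M)² = 5887543.08; s = √(5887543.08/12) = 700.449
Cutoffs: 915.615 ± 2·700.449 → [-485.3, 2316.5]
Outside: 3220 → excluded.
Retained (n=12): Σ = 8683, mean = 8683/12 = 723.583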